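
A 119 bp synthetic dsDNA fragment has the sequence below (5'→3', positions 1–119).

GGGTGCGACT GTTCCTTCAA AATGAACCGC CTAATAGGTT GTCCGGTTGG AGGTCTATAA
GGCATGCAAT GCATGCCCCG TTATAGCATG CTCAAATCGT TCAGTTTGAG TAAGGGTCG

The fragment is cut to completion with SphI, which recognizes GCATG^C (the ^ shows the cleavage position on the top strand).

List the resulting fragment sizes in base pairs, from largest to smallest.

SphI sites (GCATGC) start at positions 62, 71, 86.
SphI cuts after base 5 of each site (before the last base), so after positions 66, 75, 90.
Linear molecule, 3 cuts → 4 fragments:
  1–66 → 66 bp
  67–75 → 9 bp
  76–90 → 15 bp
  91–119 → 29 bp
Sorted largest to smallest: 66, 29, 15, 9 bp.

66, 29, 15, 9 bp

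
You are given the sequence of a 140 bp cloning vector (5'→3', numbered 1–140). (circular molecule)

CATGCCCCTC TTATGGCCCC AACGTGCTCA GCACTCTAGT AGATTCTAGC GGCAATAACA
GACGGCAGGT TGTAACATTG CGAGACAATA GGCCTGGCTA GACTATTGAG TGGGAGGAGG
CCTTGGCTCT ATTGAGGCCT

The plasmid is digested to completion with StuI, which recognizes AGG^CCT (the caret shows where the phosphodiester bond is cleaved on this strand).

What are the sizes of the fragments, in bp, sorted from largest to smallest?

StuI sites (AGGCCT) start at positions 90, 118, 135.
StuI cuts after base 3 of each site, so after positions 92, 120, 137.
Circular molecule, 3 cuts → 3 fragments:
  93–120 → 28 bp
  121–137 → 17 bp
  138–140 then 1–92 → 3 + 92 = 95 bp
Sorted largest to smallest: 95, 28, 17 bp.

95, 28, 17 bp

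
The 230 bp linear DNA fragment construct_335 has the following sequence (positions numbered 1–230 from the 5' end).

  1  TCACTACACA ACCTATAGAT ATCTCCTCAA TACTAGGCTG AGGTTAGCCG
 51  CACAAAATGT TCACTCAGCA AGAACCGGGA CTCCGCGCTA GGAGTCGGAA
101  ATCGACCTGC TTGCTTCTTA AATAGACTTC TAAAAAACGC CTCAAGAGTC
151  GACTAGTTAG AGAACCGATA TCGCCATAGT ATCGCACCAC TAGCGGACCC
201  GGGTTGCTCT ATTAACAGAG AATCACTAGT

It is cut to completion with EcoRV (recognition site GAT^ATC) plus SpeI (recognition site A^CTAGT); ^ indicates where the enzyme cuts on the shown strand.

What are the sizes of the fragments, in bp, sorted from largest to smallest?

EcoRV sites (GATATC) start at positions 18, 167.
EcoRV cuts after base 3 of each site, so after positions 20, 169.
SpeI sites (ACTAGT) start at positions 152, 225.
SpeI cuts after the first base of each site, so after positions 152, 225.
Combined cut positions: 20, 152, 169, 225.
Linear molecule, 4 cuts → 5 fragments:
  1–20 → 20 bp
  21–152 → 132 bp
  153–169 → 17 bp
  170–225 → 56 bp
  226–230 → 5 bp
Sorted largest to smallest: 132, 56, 20, 17, 5 bp.

132, 56, 20, 17, 5 bp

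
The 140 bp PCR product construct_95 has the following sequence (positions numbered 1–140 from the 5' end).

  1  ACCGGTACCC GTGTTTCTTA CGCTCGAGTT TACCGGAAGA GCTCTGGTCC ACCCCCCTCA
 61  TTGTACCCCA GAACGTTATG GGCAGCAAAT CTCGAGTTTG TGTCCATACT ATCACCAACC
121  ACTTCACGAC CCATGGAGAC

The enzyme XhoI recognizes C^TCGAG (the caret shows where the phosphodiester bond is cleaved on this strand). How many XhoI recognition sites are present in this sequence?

2

CTCGAG occurs starting at positions 23, 91.
XhoI cuts at 2 sites.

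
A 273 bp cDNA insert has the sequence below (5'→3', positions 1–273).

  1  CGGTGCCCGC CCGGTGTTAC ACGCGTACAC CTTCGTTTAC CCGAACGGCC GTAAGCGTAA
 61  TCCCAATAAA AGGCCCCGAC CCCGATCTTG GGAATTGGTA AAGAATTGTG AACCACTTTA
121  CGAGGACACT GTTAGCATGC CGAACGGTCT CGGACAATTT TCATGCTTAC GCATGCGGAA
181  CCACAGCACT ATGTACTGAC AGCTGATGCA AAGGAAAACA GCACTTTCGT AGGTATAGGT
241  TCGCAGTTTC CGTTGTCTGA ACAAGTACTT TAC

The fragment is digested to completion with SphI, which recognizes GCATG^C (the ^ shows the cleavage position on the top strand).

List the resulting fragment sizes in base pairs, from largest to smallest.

SphI sites (GCATGC) start at positions 135, 171.
SphI cuts after base 5 of each site (before the last base), so after positions 139, 175.
Linear molecule, 2 cuts → 3 fragments:
  1–139 → 139 bp
  140–175 → 36 bp
  176–273 → 98 bp
Sorted largest to smallest: 139, 98, 36 bp.

139, 98, 36 bp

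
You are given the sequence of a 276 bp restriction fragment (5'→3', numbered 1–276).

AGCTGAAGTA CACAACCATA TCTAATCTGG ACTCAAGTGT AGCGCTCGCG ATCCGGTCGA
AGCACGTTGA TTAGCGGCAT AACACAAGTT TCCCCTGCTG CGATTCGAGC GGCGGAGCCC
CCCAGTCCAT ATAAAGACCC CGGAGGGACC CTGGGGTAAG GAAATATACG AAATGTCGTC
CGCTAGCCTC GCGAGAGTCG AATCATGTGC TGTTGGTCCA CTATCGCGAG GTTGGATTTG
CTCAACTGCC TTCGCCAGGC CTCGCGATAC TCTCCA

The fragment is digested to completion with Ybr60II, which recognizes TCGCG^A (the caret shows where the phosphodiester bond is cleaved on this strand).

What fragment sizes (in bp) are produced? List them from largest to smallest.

143, 50, 38, 35, 10 bp

Ybr60II sites (TCGCGA) start at positions 46, 189, 224, 262.
Ybr60II cuts after base 5 of each site (before the last base), so after positions 50, 193, 228, 266.
Linear molecule, 4 cuts → 5 fragments:
  1–50 → 50 bp
  51–193 → 143 bp
  194–228 → 35 bp
  229–266 → 38 bp
  267–276 → 10 bp
Sorted largest to smallest: 143, 50, 38, 35, 10 bp.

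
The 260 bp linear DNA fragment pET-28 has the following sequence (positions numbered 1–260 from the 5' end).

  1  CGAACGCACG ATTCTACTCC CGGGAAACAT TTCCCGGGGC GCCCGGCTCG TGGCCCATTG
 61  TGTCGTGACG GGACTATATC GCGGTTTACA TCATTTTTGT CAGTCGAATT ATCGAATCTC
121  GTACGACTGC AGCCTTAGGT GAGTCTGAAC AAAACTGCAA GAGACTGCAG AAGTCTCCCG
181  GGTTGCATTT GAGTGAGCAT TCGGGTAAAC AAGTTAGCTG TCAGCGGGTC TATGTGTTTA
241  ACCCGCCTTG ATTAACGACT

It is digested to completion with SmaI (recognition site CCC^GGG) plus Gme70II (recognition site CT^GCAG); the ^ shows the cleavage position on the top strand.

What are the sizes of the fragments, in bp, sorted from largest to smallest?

93, 81, 38, 21, 14, 13 bp

SmaI sites (CCCGGG) start at positions 19, 33, 177.
SmaI cuts after base 3 of each site, so after positions 21, 35, 179.
Gme70II sites (CTGCAG) start at positions 127, 165.
Gme70II cuts after base 2 of each site, so after positions 128, 166.
Combined cut positions: 21, 35, 128, 166, 179.
Linear molecule, 5 cuts → 6 fragments:
  1–21 → 21 bp
  22–35 → 14 bp
  36–128 → 93 bp
  129–166 → 38 bp
  167–179 → 13 bp
  180–260 → 81 bp
Sorted largest to smallest: 93, 81, 38, 21, 14, 13 bp.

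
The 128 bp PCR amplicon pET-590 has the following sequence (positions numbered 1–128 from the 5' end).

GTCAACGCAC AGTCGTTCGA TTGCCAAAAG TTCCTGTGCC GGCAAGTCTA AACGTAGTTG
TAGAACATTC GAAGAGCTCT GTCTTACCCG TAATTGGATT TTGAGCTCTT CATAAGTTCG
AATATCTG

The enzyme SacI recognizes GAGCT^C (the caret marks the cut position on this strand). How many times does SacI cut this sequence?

2

GAGCTC occurs starting at positions 74, 103.
SacI cuts at 2 sites.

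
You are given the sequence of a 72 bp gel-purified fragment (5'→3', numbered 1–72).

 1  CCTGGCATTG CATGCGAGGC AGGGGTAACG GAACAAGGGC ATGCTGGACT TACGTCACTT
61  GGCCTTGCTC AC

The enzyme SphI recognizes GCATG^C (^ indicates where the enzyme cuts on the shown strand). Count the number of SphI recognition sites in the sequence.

GCATGC occurs starting at positions 10, 39.
SphI cuts at 2 sites.

2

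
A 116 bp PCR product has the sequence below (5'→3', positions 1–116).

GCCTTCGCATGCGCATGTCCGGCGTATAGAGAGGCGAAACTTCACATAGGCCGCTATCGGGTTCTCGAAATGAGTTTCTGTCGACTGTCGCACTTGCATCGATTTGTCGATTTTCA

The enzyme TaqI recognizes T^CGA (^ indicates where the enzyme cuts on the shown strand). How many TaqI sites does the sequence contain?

TCGA occurs starting at positions 65, 81, 99, 107.
TaqI cuts at 4 sites.

4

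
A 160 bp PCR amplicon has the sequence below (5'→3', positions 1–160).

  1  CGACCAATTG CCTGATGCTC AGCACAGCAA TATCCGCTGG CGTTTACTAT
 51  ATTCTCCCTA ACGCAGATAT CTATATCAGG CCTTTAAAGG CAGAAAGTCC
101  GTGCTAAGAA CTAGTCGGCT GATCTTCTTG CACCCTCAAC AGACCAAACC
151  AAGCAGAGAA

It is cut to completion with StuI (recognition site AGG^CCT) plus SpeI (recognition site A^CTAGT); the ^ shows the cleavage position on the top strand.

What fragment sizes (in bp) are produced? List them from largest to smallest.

The StuI site (AGGCCT) starts at position 78.
StuI cuts after base 3 of each site, so after position 80.
The SpeI site (ACTAGT) starts at position 110.
SpeI cuts after the first base of each site, so after position 110.
Combined cut positions: 80, 110.
Linear molecule, 2 cuts → 3 fragments:
  1–80 → 80 bp
  81–110 → 30 bp
  111–160 → 50 bp
Sorted largest to smallest: 80, 50, 30 bp.

80, 50, 30 bp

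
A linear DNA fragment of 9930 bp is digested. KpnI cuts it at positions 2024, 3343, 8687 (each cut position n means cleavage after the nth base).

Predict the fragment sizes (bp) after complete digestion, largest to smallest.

Linear molecule, 3 cuts → 4 fragments:
  2024 − 0 = 2024 bp
  3343 − 2024 = 1319 bp
  8687 − 3343 = 5344 bp
  9930 − 8687 = 1243 bp
Sorted largest to smallest: 5344, 2024, 1319, 1243 bp.

5344, 2024, 1319, 1243 bp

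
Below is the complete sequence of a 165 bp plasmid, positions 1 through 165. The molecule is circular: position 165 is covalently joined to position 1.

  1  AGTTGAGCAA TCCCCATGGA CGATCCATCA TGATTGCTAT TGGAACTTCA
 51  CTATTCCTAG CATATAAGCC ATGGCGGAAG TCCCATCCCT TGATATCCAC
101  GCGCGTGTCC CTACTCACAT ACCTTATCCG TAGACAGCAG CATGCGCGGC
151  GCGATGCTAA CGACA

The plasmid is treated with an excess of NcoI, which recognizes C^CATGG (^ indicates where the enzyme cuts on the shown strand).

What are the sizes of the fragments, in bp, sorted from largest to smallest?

110, 55 bp

NcoI sites (CCATGG) start at positions 14, 69.
NcoI cuts after the first base of each site, so after positions 14, 69.
Circular molecule, 2 cuts → 2 fragments:
  15–69 → 55 bp
  70–165 then 1–14 → 96 + 14 = 110 bp
Sorted largest to smallest: 110, 55 bp.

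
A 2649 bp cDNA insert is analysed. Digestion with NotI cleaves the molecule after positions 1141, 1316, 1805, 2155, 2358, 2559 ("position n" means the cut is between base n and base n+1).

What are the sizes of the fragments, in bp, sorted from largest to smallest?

Linear molecule, 6 cuts → 7 fragments:
  1141 − 0 = 1141 bp
  1316 − 1141 = 175 bp
  1805 − 1316 = 489 bp
  2155 − 1805 = 350 bp
  2358 − 2155 = 203 bp
  2559 − 2358 = 201 bp
  2649 − 2559 = 90 bp
Sorted largest to smallest: 1141, 489, 350, 203, 201, 175, 90 bp.

1141, 489, 350, 203, 201, 175, 90 bp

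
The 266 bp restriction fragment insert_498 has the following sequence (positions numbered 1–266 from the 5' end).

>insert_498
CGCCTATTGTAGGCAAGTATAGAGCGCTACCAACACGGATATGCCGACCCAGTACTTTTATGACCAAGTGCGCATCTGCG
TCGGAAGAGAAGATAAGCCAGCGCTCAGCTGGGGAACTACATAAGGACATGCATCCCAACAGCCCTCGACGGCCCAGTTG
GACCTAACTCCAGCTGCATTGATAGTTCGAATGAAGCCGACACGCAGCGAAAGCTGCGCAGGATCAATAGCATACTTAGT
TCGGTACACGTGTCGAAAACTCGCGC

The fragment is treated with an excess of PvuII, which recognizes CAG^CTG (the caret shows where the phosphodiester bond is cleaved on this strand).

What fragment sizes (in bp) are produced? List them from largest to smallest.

108, 93, 65 bp

PvuII sites (CAGCTG) start at positions 106, 171.
PvuII cuts after base 3 of each site, so after positions 108, 173.
Linear molecule, 2 cuts → 3 fragments:
  1–108 → 108 bp
  109–173 → 65 bp
  174–266 → 93 bp
Sorted largest to smallest: 108, 93, 65 bp.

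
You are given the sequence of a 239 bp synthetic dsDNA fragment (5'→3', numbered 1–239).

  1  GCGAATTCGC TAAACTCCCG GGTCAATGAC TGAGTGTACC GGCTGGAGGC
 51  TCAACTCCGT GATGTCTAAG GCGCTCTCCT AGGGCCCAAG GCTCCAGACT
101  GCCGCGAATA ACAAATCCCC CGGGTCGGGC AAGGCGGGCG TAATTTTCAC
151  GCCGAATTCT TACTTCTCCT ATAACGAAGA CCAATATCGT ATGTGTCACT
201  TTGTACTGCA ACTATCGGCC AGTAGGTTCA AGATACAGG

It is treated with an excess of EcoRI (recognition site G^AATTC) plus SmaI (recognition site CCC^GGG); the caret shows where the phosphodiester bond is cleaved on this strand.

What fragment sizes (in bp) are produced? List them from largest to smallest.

102, 85, 33, 16, 3 bp

EcoRI sites (GAATTC) start at positions 3, 154.
EcoRI cuts after the first base of each site, so after positions 3, 154.
SmaI sites (CCCGGG) start at positions 17, 119.
SmaI cuts after base 3 of each site, so after positions 19, 121.
Combined cut positions: 3, 19, 121, 154.
Linear molecule, 4 cuts → 5 fragments:
  1–3 → 3 bp
  4–19 → 16 bp
  20–121 → 102 bp
  122–154 → 33 bp
  155–239 → 85 bp
Sorted largest to smallest: 102, 85, 33, 16, 3 bp.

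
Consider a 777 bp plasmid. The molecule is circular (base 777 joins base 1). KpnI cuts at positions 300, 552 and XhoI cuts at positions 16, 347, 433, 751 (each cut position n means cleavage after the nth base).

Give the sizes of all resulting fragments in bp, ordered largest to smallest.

284, 199, 119, 86, 47, 42 bp

Combined cut positions (sorted): 16, 300, 347, 433, 552, 751.
Circular molecule, 6 cuts → 6 fragments:
  300 − 16 = 284 bp
  347 − 300 = 47 bp
  433 − 347 = 86 bp
  552 − 433 = 119 bp
  751 − 552 = 199 bp
  wrap: 777 − 751 + 16 = 42 bp
Sorted largest to smallest: 284, 199, 119, 86, 47, 42 bp.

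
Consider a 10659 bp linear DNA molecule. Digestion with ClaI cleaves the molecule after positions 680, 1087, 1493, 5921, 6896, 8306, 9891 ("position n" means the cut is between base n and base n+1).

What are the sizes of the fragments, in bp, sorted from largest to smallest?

4428, 1585, 1410, 975, 768, 680, 407, 406 bp

Linear molecule, 7 cuts → 8 fragments:
  680 − 0 = 680 bp
  1087 − 680 = 407 bp
  1493 − 1087 = 406 bp
  5921 − 1493 = 4428 bp
  6896 − 5921 = 975 bp
  8306 − 6896 = 1410 bp
  9891 − 8306 = 1585 bp
  10659 − 9891 = 768 bp
Sorted largest to smallest: 4428, 1585, 1410, 975, 768, 680, 407, 406 bp.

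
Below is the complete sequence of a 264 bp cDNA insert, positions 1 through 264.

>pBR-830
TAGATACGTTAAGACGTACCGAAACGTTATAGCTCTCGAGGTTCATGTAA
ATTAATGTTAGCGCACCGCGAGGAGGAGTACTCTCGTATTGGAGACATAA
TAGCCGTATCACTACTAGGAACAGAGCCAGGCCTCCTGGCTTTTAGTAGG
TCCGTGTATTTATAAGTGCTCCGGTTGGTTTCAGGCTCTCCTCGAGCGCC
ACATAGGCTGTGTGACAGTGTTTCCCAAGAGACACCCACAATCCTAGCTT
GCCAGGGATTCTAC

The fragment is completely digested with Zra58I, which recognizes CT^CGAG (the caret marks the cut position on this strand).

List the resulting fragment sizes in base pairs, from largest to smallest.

Zra58I sites (CTCGAG) start at positions 35, 191.
Zra58I cuts after base 2 of each site, so after positions 36, 192.
Linear molecule, 2 cuts → 3 fragments:
  1–36 → 36 bp
  37–192 → 156 bp
  193–264 → 72 bp
Sorted largest to smallest: 156, 72, 36 bp.

156, 72, 36 bp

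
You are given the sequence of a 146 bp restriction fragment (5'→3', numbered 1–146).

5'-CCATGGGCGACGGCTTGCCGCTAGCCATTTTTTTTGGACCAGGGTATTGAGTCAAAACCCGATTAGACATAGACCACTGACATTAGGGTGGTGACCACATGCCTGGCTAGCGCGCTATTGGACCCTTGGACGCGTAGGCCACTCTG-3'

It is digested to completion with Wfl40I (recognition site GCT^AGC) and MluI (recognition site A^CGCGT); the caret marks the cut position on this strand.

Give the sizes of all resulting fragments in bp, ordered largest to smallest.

86, 22, 22, 16 bp

Wfl40I sites (GCTAGC) start at positions 20, 106.
Wfl40I cuts after base 3 of each site, so after positions 22, 108.
The MluI site (ACGCGT) starts at position 130.
MluI cuts after the first base of each site, so after position 130.
Combined cut positions: 22, 108, 130.
Linear molecule, 3 cuts → 4 fragments:
  1–22 → 22 bp
  23–108 → 86 bp
  109–130 → 22 bp
  131–146 → 16 bp
Sorted largest to smallest: 86, 22, 22, 16 bp.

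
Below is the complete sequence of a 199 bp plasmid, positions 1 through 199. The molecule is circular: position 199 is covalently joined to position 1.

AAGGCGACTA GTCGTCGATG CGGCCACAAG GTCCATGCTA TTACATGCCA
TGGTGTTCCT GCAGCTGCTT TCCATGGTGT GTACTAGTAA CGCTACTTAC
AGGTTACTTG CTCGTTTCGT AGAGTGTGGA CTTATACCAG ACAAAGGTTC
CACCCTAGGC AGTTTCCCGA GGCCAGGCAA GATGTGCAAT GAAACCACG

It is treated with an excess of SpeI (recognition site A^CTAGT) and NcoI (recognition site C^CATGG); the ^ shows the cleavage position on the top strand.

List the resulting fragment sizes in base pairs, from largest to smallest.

123, 41, 24, 11 bp

SpeI sites (ACTAGT) start at positions 7, 83.
SpeI cuts after the first base of each site, so after positions 7, 83.
NcoI sites (CCATGG) start at positions 48, 72.
NcoI cuts after the first base of each site, so after positions 48, 72.
Combined cut positions: 7, 48, 72, 83.
Circular molecule, 4 cuts → 4 fragments:
  8–48 → 41 bp
  49–72 → 24 bp
  73–83 → 11 bp
  84–199 then 1–7 → 116 + 7 = 123 bp
Sorted largest to smallest: 123, 41, 24, 11 bp.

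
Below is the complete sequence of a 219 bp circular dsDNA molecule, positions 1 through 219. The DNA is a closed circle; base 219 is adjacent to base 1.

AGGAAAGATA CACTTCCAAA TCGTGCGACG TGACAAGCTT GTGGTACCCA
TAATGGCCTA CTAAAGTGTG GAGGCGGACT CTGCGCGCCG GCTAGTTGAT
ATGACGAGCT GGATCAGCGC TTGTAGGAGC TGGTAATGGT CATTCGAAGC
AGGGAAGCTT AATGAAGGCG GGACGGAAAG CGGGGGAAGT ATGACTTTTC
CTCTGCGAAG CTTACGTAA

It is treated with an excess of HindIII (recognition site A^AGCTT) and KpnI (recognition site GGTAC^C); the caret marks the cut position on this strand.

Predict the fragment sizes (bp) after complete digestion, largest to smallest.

HindIII sites (AAGCTT) start at positions 35, 155, 208.
HindIII cuts after the first base of each site, so after positions 35, 155, 208.
The KpnI site (GGTACC) starts at position 43.
KpnI cuts after base 5 of each site (before the last base), so after position 47.
Combined cut positions: 35, 47, 155, 208.
Circular molecule, 4 cuts → 4 fragments:
  36–47 → 12 bp
  48–155 → 108 bp
  156–208 → 53 bp
  209–219 then 1–35 → 11 + 35 = 46 bp
Sorted largest to smallest: 108, 53, 46, 12 bp.

108, 53, 46, 12 bp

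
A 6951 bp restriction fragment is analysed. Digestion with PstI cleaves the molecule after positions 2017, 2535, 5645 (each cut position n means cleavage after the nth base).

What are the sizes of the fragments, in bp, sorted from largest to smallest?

3110, 2017, 1306, 518 bp

Linear molecule, 3 cuts → 4 fragments:
  2017 − 0 = 2017 bp
  2535 − 2017 = 518 bp
  5645 − 2535 = 3110 bp
  6951 − 5645 = 1306 bp
Sorted largest to smallest: 3110, 2017, 1306, 518 bp.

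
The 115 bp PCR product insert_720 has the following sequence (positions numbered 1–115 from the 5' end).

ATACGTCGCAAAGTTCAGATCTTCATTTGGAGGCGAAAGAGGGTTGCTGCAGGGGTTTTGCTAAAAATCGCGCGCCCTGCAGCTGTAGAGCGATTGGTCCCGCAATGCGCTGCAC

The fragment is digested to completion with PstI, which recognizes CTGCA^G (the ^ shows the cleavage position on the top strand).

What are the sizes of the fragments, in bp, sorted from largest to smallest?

51, 34, 30 bp

PstI sites (CTGCAG) start at positions 47, 77.
PstI cuts after base 5 of each site (before the last base), so after positions 51, 81.
Linear molecule, 2 cuts → 3 fragments:
  1–51 → 51 bp
  52–81 → 30 bp
  82–115 → 34 bp
Sorted largest to smallest: 51, 34, 30 bp.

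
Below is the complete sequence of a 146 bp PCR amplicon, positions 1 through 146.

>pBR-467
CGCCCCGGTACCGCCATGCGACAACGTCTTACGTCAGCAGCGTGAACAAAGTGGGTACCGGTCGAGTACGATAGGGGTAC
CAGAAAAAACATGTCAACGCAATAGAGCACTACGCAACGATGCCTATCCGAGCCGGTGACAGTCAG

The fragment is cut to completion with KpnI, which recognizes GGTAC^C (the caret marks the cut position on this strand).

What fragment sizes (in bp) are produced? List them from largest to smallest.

KpnI sites (GGTACC) start at positions 7, 54, 76.
KpnI cuts after base 5 of each site (before the last base), so after positions 11, 58, 80.
Linear molecule, 3 cuts → 4 fragments:
  1–11 → 11 bp
  12–58 → 47 bp
  59–80 → 22 bp
  81–146 → 66 bp
Sorted largest to smallest: 66, 47, 22, 11 bp.

66, 47, 22, 11 bp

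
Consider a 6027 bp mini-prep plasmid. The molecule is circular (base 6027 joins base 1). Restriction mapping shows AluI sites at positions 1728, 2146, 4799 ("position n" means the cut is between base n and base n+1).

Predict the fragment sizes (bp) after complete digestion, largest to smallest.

Circular molecule, 3 cuts → 3 fragments:
  2146 − 1728 = 418 bp
  4799 − 2146 = 2653 bp
  wrap: 6027 − 4799 + 1728 = 2956 bp
Sorted largest to smallest: 2956, 2653, 418 bp.

2956, 2653, 418 bp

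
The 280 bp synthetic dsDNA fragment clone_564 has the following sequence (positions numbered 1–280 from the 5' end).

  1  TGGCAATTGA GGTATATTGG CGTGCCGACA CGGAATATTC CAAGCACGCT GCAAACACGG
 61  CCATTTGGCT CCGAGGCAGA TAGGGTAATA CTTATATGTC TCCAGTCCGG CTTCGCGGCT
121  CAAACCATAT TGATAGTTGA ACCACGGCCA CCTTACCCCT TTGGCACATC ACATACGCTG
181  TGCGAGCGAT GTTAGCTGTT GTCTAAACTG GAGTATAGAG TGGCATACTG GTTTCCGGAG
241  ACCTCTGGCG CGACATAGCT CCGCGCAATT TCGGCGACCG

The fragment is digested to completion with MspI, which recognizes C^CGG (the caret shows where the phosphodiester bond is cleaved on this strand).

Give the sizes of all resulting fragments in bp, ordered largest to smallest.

128, 107, 45 bp

MspI sites (CCGG) start at positions 107, 235.
MspI cuts after the first base of each site, so after positions 107, 235.
Linear molecule, 2 cuts → 3 fragments:
  1–107 → 107 bp
  108–235 → 128 bp
  236–280 → 45 bp
Sorted largest to smallest: 128, 107, 45 bp.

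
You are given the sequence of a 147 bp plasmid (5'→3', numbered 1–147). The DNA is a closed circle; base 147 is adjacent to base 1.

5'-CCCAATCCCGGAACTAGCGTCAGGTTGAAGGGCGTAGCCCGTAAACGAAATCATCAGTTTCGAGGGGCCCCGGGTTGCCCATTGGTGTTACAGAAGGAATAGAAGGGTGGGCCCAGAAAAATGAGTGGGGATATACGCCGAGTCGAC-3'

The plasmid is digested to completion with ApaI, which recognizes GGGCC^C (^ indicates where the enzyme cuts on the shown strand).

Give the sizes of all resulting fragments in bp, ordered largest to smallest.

103, 44 bp

ApaI sites (GGGCCC) start at positions 65, 109.
ApaI cuts after base 5 of each site (before the last base), so after positions 69, 113.
Circular molecule, 2 cuts → 2 fragments:
  70–113 → 44 bp
  114–147 then 1–69 → 34 + 69 = 103 bp
Sorted largest to smallest: 103, 44 bp.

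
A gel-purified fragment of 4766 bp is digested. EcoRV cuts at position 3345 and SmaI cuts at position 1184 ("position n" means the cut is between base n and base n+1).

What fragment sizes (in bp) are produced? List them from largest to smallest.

Combined cut positions (sorted): 1184, 3345.
Linear molecule, 2 cuts → 3 fragments:
  1184 − 0 = 1184 bp
  3345 − 1184 = 2161 bp
  4766 − 3345 = 1421 bp
Sorted largest to smallest: 2161, 1421, 1184 bp.

2161, 1421, 1184 bp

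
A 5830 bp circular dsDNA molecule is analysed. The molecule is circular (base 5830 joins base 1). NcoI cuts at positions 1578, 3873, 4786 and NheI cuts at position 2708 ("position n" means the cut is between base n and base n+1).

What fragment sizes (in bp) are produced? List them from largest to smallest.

Combined cut positions (sorted): 1578, 2708, 3873, 4786.
Circular molecule, 4 cuts → 4 fragments:
  2708 − 1578 = 1130 bp
  3873 − 2708 = 1165 bp
  4786 − 3873 = 913 bp
  wrap: 5830 − 4786 + 1578 = 2622 bp
Sorted largest to smallest: 2622, 1165, 1130, 913 bp.

2622, 1165, 1130, 913 bp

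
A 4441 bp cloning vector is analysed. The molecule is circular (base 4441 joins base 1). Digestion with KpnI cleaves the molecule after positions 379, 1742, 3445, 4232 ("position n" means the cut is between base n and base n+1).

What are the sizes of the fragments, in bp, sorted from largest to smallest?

Circular molecule, 4 cuts → 4 fragments:
  1742 − 379 = 1363 bp
  3445 − 1742 = 1703 bp
  4232 − 3445 = 787 bp
  wrap: 4441 − 4232 + 379 = 588 bp
Sorted largest to smallest: 1703, 1363, 787, 588 bp.

1703, 1363, 787, 588 bp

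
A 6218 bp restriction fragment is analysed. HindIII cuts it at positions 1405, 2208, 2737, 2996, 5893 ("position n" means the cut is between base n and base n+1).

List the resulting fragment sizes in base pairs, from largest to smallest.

2897, 1405, 803, 529, 325, 259 bp

Linear molecule, 5 cuts → 6 fragments:
  1405 − 0 = 1405 bp
  2208 − 1405 = 803 bp
  2737 − 2208 = 529 bp
  2996 − 2737 = 259 bp
  5893 − 2996 = 2897 bp
  6218 − 5893 = 325 bp
Sorted largest to smallest: 2897, 1405, 803, 529, 325, 259 bp.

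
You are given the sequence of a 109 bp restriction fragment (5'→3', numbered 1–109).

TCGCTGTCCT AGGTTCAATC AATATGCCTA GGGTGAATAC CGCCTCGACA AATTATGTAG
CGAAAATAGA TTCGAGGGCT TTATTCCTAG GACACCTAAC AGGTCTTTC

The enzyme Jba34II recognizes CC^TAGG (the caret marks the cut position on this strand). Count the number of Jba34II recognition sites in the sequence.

3

CCTAGG occurs starting at positions 8, 27, 86.
Jba34II cuts at 3 sites.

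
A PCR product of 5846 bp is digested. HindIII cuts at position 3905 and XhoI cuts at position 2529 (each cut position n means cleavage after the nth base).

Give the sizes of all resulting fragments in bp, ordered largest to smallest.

Combined cut positions (sorted): 2529, 3905.
Linear molecule, 2 cuts → 3 fragments:
  2529 − 0 = 2529 bp
  3905 − 2529 = 1376 bp
  5846 − 3905 = 1941 bp
Sorted largest to smallest: 2529, 1941, 1376 bp.

2529, 1941, 1376 bp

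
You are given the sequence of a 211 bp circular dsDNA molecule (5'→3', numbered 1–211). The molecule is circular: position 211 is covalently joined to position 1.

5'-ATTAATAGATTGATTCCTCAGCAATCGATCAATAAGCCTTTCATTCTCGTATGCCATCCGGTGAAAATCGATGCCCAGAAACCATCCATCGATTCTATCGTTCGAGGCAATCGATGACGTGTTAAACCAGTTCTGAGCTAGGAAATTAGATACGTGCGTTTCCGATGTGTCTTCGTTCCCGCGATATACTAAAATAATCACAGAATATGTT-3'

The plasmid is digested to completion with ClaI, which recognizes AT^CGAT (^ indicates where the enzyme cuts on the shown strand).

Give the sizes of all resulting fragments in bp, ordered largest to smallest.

ClaI sites (ATCGAT) start at positions 24, 67, 88, 110.
ClaI cuts after base 2 of each site, so after positions 25, 68, 89, 111.
Circular molecule, 4 cuts → 4 fragments:
  26–68 → 43 bp
  69–89 → 21 bp
  90–111 → 22 bp
  112–211 then 1–25 → 100 + 25 = 125 bp
Sorted largest to smallest: 125, 43, 22, 21 bp.

125, 43, 22, 21 bp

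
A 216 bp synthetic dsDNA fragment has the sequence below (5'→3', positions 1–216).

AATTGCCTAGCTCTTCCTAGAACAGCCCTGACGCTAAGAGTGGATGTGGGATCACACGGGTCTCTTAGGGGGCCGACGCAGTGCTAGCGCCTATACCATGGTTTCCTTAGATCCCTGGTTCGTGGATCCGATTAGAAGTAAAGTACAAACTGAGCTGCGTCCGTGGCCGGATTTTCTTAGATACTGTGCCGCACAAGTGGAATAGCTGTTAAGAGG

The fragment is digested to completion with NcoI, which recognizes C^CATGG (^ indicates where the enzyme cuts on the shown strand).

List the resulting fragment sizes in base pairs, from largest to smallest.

The NcoI site (CCATGG) starts at position 96.
NcoI cuts after the first base of each site, so after position 96.
Linear molecule, 1 cut → 2 fragments:
  1–96 → 96 bp
  97–216 → 120 bp
Sorted largest to smallest: 120, 96 bp.

120, 96 bp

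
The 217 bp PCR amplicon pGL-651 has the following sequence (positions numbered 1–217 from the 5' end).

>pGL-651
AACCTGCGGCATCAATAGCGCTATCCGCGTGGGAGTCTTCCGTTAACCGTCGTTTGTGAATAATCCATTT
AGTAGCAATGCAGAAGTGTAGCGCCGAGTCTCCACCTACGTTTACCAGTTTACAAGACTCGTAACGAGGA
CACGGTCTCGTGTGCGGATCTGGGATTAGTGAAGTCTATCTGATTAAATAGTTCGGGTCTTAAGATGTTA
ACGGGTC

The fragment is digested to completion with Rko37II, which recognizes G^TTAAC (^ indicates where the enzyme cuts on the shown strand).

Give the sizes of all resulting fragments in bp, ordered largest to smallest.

165, 42, 10 bp

Rko37II sites (GTTAAC) start at positions 42, 207.
Rko37II cuts after the first base of each site, so after positions 42, 207.
Linear molecule, 2 cuts → 3 fragments:
  1–42 → 42 bp
  43–207 → 165 bp
  208–217 → 10 bp
Sorted largest to smallest: 165, 42, 10 bp.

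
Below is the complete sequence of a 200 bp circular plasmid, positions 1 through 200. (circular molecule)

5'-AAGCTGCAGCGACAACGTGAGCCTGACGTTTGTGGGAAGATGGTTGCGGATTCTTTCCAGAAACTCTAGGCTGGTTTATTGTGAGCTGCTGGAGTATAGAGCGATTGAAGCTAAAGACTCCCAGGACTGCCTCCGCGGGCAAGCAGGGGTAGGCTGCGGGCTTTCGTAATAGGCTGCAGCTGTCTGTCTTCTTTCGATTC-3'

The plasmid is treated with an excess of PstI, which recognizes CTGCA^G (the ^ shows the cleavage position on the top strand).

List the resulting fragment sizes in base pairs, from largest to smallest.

170, 30 bp

PstI sites (CTGCAG) start at positions 4, 174.
PstI cuts after base 5 of each site (before the last base), so after positions 8, 178.
Circular molecule, 2 cuts → 2 fragments:
  9–178 → 170 bp
  179–200 then 1–8 → 22 + 8 = 30 bp
Sorted largest to smallest: 170, 30 bp.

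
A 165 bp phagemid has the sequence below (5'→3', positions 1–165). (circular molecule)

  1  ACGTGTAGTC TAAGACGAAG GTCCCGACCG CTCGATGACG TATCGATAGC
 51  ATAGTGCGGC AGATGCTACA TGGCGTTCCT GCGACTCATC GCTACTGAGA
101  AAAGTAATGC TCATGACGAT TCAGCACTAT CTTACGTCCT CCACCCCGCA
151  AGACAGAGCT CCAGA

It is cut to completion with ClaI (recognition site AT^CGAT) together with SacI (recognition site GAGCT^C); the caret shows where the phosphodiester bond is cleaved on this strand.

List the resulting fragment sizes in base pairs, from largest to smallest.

The ClaI site (ATCGAT) starts at position 42.
ClaI cuts after base 2 of each site, so after position 43.
The SacI site (GAGCTC) starts at position 156.
SacI cuts after base 5 of each site (before the last base), so after position 160.
Combined cut positions: 43, 160.
Circular molecule, 2 cuts → 2 fragments:
  44–160 → 117 bp
  161–165 then 1–43 → 5 + 43 = 48 bp
Sorted largest to smallest: 117, 48 bp.

117, 48 bp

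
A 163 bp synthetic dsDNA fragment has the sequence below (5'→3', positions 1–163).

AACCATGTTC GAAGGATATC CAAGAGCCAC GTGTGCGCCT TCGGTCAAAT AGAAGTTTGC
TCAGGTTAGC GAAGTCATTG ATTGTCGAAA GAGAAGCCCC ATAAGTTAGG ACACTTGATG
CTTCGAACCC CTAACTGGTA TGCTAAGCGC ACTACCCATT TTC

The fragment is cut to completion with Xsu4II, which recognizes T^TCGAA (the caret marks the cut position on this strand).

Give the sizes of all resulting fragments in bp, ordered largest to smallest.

114, 41, 8 bp

Xsu4II sites (TTCGAA) start at positions 8, 122.
Xsu4II cuts after the first base of each site, so after positions 8, 122.
Linear molecule, 2 cuts → 3 fragments:
  1–8 → 8 bp
  9–122 → 114 bp
  123–163 → 41 bp
Sorted largest to smallest: 114, 41, 8 bp.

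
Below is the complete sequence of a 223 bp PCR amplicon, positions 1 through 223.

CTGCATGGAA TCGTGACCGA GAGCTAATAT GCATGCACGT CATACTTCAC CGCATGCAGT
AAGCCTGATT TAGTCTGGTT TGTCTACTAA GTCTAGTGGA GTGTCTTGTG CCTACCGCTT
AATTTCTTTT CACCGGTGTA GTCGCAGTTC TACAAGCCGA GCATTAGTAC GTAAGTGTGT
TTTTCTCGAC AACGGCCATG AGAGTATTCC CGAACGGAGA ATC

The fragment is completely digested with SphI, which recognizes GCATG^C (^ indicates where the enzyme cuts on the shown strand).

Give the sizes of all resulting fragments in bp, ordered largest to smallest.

167, 35, 21 bp

SphI sites (GCATGC) start at positions 31, 52.
SphI cuts after base 5 of each site (before the last base), so after positions 35, 56.
Linear molecule, 2 cuts → 3 fragments:
  1–35 → 35 bp
  36–56 → 21 bp
  57–223 → 167 bp
Sorted largest to smallest: 167, 35, 21 bp.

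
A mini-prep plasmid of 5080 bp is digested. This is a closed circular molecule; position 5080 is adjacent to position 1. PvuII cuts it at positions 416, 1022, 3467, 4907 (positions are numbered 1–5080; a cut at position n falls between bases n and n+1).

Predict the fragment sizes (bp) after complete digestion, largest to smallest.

2445, 1440, 606, 589 bp

Circular molecule, 4 cuts → 4 fragments:
  1022 − 416 = 606 bp
  3467 − 1022 = 2445 bp
  4907 − 3467 = 1440 bp
  wrap: 5080 − 4907 + 416 = 589 bp
Sorted largest to smallest: 2445, 1440, 606, 589 bp.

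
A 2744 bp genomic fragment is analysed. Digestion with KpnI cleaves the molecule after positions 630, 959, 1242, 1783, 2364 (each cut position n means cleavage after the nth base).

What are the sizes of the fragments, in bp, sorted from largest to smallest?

Linear molecule, 5 cuts → 6 fragments:
  630 − 0 = 630 bp
  959 − 630 = 329 bp
  1242 − 959 = 283 bp
  1783 − 1242 = 541 bp
  2364 − 1783 = 581 bp
  2744 − 2364 = 380 bp
Sorted largest to smallest: 630, 581, 541, 380, 329, 283 bp.

630, 581, 541, 380, 329, 283 bp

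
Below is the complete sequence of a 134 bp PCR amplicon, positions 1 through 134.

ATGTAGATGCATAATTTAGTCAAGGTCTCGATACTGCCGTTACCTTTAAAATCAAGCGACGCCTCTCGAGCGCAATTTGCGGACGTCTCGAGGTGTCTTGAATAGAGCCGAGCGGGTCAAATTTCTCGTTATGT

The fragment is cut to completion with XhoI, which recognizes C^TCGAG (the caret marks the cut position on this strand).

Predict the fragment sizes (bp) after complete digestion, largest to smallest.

XhoI sites (CTCGAG) start at positions 65, 87.
XhoI cuts after the first base of each site, so after positions 65, 87.
Linear molecule, 2 cuts → 3 fragments:
  1–65 → 65 bp
  66–87 → 22 bp
  88–134 → 47 bp
Sorted largest to smallest: 65, 47, 22 bp.

65, 47, 22 bp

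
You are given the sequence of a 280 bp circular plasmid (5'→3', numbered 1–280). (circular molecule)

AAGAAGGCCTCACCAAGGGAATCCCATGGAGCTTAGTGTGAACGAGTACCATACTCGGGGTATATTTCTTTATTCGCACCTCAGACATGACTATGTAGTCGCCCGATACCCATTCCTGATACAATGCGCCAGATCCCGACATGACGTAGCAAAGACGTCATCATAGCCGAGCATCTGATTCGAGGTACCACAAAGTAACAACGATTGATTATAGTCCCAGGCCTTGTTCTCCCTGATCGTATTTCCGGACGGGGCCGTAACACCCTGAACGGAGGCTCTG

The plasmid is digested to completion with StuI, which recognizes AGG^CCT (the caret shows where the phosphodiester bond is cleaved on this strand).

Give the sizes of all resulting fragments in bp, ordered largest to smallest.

214, 66 bp

StuI sites (AGGCCT) start at positions 5, 219.
StuI cuts after base 3 of each site, so after positions 7, 221.
Circular molecule, 2 cuts → 2 fragments:
  8–221 → 214 bp
  222–280 then 1–7 → 59 + 7 = 66 bp
Sorted largest to smallest: 214, 66 bp.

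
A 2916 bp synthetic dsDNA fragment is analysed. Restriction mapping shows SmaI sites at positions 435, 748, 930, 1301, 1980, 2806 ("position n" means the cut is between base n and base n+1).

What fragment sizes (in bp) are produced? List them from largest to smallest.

Linear molecule, 6 cuts → 7 fragments:
  435 − 0 = 435 bp
  748 − 435 = 313 bp
  930 − 748 = 182 bp
  1301 − 930 = 371 bp
  1980 − 1301 = 679 bp
  2806 − 1980 = 826 bp
  2916 − 2806 = 110 bp
Sorted largest to smallest: 826, 679, 435, 371, 313, 182, 110 bp.

826, 679, 435, 371, 313, 182, 110 bp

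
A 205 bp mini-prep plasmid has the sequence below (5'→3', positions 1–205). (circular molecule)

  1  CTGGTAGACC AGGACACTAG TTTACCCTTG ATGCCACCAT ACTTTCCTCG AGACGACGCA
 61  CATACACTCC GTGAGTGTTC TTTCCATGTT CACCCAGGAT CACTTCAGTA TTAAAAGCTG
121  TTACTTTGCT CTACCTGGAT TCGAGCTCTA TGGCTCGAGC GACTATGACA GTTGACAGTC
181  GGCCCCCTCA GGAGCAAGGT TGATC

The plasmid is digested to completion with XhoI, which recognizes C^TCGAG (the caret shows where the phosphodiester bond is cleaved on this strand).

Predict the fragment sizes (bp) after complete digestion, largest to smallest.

XhoI sites (CTCGAG) start at positions 47, 154.
XhoI cuts after the first base of each site, so after positions 47, 154.
Circular molecule, 2 cuts → 2 fragments:
  48–154 → 107 bp
  155–205 then 1–47 → 51 + 47 = 98 bp
Sorted largest to smallest: 107, 98 bp.

107, 98 bp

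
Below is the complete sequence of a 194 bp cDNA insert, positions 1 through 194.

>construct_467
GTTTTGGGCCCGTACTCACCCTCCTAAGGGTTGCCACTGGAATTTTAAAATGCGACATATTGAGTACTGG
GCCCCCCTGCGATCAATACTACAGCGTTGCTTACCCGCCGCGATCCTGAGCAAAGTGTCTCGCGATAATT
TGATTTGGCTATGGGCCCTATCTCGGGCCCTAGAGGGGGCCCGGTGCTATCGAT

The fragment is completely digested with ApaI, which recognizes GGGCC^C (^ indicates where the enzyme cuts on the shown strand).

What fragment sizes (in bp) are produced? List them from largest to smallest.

ApaI sites (GGGCCC) start at positions 6, 69, 153, 165, 177.
ApaI cuts after base 5 of each site (before the last base), so after positions 10, 73, 157, 169, 181.
Linear molecule, 5 cuts → 6 fragments:
  1–10 → 10 bp
  11–73 → 63 bp
  74–157 → 84 bp
  158–169 → 12 bp
  170–181 → 12 bp
  182–194 → 13 bp
Sorted largest to smallest: 84, 63, 13, 12, 12, 10 bp.

84, 63, 13, 12, 12, 10 bp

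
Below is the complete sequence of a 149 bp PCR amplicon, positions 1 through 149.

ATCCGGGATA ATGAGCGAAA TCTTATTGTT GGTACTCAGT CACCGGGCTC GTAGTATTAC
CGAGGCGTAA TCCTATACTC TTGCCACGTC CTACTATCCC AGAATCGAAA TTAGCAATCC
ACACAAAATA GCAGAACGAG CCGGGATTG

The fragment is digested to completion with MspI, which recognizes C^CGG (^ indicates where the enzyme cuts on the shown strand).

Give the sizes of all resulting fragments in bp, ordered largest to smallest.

MspI sites (CCGG) start at positions 3, 43, 141.
MspI cuts after the first base of each site, so after positions 3, 43, 141.
Linear molecule, 3 cuts → 4 fragments:
  1–3 → 3 bp
  4–43 → 40 bp
  44–141 → 98 bp
  142–149 → 8 bp
Sorted largest to smallest: 98, 40, 8, 3 bp.

98, 40, 8, 3 bp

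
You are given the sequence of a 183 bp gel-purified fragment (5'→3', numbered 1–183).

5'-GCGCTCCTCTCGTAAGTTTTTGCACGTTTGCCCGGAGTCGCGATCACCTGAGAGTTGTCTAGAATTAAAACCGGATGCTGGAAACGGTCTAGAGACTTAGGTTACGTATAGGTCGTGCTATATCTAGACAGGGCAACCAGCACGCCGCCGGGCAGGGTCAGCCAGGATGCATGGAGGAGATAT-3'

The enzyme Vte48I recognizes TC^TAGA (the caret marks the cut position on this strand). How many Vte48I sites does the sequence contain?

TCTAGA occurs starting at positions 58, 88, 123.
Vte48I cuts at 3 sites.

3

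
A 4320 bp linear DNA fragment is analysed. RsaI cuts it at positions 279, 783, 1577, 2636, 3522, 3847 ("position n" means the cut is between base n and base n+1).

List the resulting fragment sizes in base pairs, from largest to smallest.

1059, 886, 794, 504, 473, 325, 279 bp

Linear molecule, 6 cuts → 7 fragments:
  279 − 0 = 279 bp
  783 − 279 = 504 bp
  1577 − 783 = 794 bp
  2636 − 1577 = 1059 bp
  3522 − 2636 = 886 bp
  3847 − 3522 = 325 bp
  4320 − 3847 = 473 bp
Sorted largest to smallest: 1059, 886, 794, 504, 473, 325, 279 bp.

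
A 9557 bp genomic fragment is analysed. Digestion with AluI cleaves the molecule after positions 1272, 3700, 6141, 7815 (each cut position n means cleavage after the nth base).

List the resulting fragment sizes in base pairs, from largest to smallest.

2441, 2428, 1742, 1674, 1272 bp

Linear molecule, 4 cuts → 5 fragments:
  1272 − 0 = 1272 bp
  3700 − 1272 = 2428 bp
  6141 − 3700 = 2441 bp
  7815 − 6141 = 1674 bp
  9557 − 7815 = 1742 bp
Sorted largest to smallest: 2441, 2428, 1742, 1674, 1272 bp.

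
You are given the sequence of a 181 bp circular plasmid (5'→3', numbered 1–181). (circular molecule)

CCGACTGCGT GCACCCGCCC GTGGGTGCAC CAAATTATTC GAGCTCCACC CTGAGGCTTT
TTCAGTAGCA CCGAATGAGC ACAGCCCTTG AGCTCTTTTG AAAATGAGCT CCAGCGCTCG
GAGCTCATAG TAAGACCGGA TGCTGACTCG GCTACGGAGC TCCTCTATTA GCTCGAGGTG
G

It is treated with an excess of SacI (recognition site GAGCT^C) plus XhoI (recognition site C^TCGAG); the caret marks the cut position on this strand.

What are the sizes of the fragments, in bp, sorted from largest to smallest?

SacI sites (GAGCTC) start at positions 41, 90, 106, 121, 157.
SacI cuts after base 5 of each site (before the last base), so after positions 45, 94, 110, 125, 161.
The XhoI site (CTCGAG) starts at position 172.
XhoI cuts after the first base of each site, so after position 172.
Combined cut positions: 45, 94, 110, 125, 161, 172.
Circular molecule, 6 cuts → 6 fragments:
  46–94 → 49 bp
  95–110 → 16 bp
  111–125 → 15 bp
  126–161 → 36 bp
  162–172 → 11 bp
  173–181 then 1–45 → 9 + 45 = 54 bp
Sorted largest to smallest: 54, 49, 36, 16, 15, 11 bp.

54, 49, 36, 16, 15, 11 bp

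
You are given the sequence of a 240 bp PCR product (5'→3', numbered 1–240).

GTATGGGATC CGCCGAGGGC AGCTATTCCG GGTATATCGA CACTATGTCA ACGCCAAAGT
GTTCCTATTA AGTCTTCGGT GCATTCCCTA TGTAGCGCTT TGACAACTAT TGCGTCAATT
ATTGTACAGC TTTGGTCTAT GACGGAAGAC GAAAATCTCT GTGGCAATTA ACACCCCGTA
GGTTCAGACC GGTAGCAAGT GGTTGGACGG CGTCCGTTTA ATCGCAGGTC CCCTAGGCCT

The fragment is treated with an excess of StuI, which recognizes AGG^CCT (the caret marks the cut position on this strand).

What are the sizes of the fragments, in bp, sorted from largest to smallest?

The StuI site (AGGCCT) starts at position 235.
StuI cuts after base 3 of each site, so after position 237.
Linear molecule, 1 cut → 2 fragments:
  1–237 → 237 bp
  238–240 → 3 bp
Sorted largest to smallest: 237, 3 bp.

237, 3 bp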